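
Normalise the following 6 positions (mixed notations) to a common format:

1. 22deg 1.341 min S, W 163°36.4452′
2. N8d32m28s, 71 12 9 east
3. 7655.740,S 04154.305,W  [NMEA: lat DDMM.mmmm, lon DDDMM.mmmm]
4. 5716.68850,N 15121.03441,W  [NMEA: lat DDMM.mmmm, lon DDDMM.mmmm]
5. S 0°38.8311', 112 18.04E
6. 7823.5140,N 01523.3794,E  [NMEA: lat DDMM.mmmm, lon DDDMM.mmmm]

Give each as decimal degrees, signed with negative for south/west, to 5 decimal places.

Point 1:
  Lat: 1.341′ = 0.022350°; total 22.022350
  S → negative
  Longitude: 36.4452′ = 0.607420°; total 163.607420
  hemisphere W, so the sign is −
Point 2:
  Lat: 8° + 32/60 + 28/3600 = 8 + 0.533333 + 0.007778 = 8.541111
  N ⇒ keep positive
  Lon: 71 + 12/60 + 9/3600 = 71.202500
  E → positive
Point 3:
  Lat: split at 2 digits → 76° and 55.74′; 76 + 55.74/60 = 76.929000
  S ⇒ negate
  λ: split at 3 digits → 041° and 54.305′; 41 + 54.305/60 = 41.905083
  hemisphere W, so the sign is −
Point 4:
  Latitude: split at 2 digits → 57° and 16.6885′; 57 + 16.6885/60 = 57.278142
  N ⇒ keep positive
  Longitude: degrees = first 3 digits = 151, minutes = 21.03441; 151 + 21.03441/60 = 151.350574
  hemisphere W, so the sign is −
Point 5:
  Lat: 38.8311′ = 0.647185°; total 0.647185
  S → negative
  Longitude: 112 + 18.04/60 = 112.300667
  E ⇒ keep positive
Point 6:
  Lat: split at 2 digits → 78° and 23.514′; 78 + 23.514/60 = 78.391900
  N → positive
  Longitude: degrees = first 3 digits = 15, minutes = 23.3794; 15 + 23.3794/60 = 15.389657
  E ⇒ keep positive

1. -22.02235, -163.60742
2. 8.54111, 71.20250
3. -76.92900, -41.90508
4. 57.27814, -151.35057
5. -0.64719, 112.30067
6. 78.39190, 15.38966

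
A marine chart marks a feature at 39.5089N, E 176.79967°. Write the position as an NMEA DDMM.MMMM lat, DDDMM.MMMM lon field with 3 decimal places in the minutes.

φ: 39° + 0.508900 × 60 = 39° 30.53400′
Lon: minutes = (176.799670 − 176) × 60 = 47.98020

3930.534,N / 17647.980,E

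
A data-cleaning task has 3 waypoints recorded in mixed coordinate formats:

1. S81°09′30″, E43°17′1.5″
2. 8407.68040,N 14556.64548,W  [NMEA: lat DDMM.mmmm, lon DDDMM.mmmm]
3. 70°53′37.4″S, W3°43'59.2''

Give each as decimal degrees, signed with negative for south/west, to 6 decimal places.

Point 1:
  Lat: 9′ + 30″ = 9.50000′; 81 + 9.50000/60 = 81.1583333
  S ⇒ negate
  λ: 43 + 17/60 + 1.5/3600 = 43.2837500
  E ⇒ keep positive
Point 2:
  Lat: degrees = first 2 digits = 84, minutes = 7.6804; 84 + 7.6804/60 = 84.1280067
  N → positive
  Lon: degrees = first 3 digits = 145, minutes = 56.64548; 145 + 56.64548/60 = 145.9440913
  W → negative
Point 3:
  φ: 70° + 53/60 + 37.4/3600 = 70 + 0.883333 + 0.010389 = 70.8937222
  S ⇒ negate
  λ: 43′ + 59.2″ = 43.98667′; 3 + 43.98667/60 = 3.7331111
  W ⇒ negate

1. -81.158333, 43.283750
2. 84.128007, -145.944091
3. -70.893722, -3.733111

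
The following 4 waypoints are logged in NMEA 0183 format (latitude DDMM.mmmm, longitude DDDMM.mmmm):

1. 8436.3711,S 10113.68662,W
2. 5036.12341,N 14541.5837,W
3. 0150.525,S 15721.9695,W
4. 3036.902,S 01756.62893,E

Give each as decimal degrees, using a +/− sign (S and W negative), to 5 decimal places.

1. -84.60619, -101.22811
2. 50.60206, -145.69306
3. -1.84208, -157.36616
4. -30.61503, 17.94382

Point 1:
  φ: degrees = first 2 digits = 84, minutes = 36.3711; 84 + 36.3711/60 = 84.606185
  S ⇒ negate
  Longitude: degrees = first 3 digits = 101, minutes = 13.68662; 101 + 13.68662/60 = 101.228110
  W → negative
Point 2:
  φ: split at 2 digits → 50° and 36.12341′; 50 + 36.12341/60 = 50.602057
  N ⇒ keep positive
  λ: degrees = first 3 digits = 145, minutes = 41.5837; 145 + 41.5837/60 = 145.693062
  W → negative
Point 3:
  Latitude: split at 2 digits → 01° and 50.525′; 1 + 50.525/60 = 1.842083
  S → negative
  Lon: degrees = first 3 digits = 157, minutes = 21.9695; 157 + 21.9695/60 = 157.366158
  hemisphere W, so the sign is −
Point 4:
  Lat: degrees = first 2 digits = 30, minutes = 36.902; 30 + 36.902/60 = 30.615033
  S ⇒ negate
  Lon: degrees = first 3 digits = 17, minutes = 56.62893; 17 + 56.62893/60 = 17.943816
  E ⇒ keep positive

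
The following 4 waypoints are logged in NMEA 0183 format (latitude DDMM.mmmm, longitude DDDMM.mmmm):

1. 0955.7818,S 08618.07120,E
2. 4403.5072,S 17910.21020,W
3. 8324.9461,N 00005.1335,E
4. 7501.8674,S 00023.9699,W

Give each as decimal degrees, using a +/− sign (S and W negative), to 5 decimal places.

Point 1:
  φ: degrees = first 2 digits = 9, minutes = 55.7818; 9 + 55.7818/60 = 9.929697
  hemisphere S, so the sign is −
  Longitude: split at 3 digits → 086° and 18.0712′; 86 + 18.0712/60 = 86.301187
  E ⇒ keep positive
Point 2:
  Latitude: split at 2 digits → 44° and 3.5072′; 44 + 3.5072/60 = 44.058453
  S → negative
  Longitude: degrees = first 3 digits = 179, minutes = 10.2102; 179 + 10.2102/60 = 179.170170
  hemisphere W, so the sign is −
Point 3:
  Lat: degrees = first 2 digits = 83, minutes = 24.9461; 83 + 24.9461/60 = 83.415768
  N ⇒ keep positive
  Longitude: degrees = first 3 digits = 0, minutes = 5.1335; 0 + 5.1335/60 = 0.085558
  E ⇒ keep positive
Point 4:
  Lat: degrees = first 2 digits = 75, minutes = 1.8674; 75 + 1.8674/60 = 75.031123
  S ⇒ negate
  Longitude: split at 3 digits → 000° and 23.9699′; 0 + 23.9699/60 = 0.399498
  hemisphere W, so the sign is −

1. -9.92970, 86.30119
2. -44.05845, -179.17017
3. 83.41577, 0.08556
4. -75.03112, -0.39950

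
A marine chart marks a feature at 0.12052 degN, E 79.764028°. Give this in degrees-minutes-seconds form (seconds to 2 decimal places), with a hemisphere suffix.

Latitude: 0.120520° → 7.23120′; 0.23120 × 60 = 13.8720″
λ: 0.764028 × 60 = 45.84168′ → 45′, remainder × 60 = 50.5008″

0°07′13.87″ N, 79°45′50.50″ E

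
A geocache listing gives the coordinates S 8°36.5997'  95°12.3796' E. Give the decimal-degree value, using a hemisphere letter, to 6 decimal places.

φ: 36.5997′ = 0.609995°; total 8.6099950
λ: 12.3796′ = 0.206327°; total 95.2063267

8.609995° S, 95.206327° E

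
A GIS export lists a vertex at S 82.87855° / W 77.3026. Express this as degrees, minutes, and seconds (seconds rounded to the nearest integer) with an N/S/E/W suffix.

φ: 0.878550° → 52.71300′; 0.71300 × 60 = 42.78″
Longitude: 0.302600° → 18.15600′; 0.15600 × 60 = 9.36″

82°52′43″ S, 77°18′9″ W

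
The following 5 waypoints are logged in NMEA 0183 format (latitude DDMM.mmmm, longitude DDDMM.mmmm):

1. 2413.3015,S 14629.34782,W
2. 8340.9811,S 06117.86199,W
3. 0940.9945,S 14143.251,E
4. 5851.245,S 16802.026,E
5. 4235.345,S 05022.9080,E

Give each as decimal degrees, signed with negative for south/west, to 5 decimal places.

1. -24.22169, -146.48913
2. -83.68302, -61.29770
3. -9.68324, 141.72085
4. -58.85408, 168.03377
5. -42.58908, 50.38180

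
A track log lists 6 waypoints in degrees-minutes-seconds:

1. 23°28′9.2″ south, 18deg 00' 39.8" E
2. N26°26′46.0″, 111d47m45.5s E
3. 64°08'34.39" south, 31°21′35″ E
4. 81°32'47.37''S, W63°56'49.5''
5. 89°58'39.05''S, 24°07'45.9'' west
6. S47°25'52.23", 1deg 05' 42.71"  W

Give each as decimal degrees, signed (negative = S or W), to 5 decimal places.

Point 1:
  Latitude: 23 + 28/60 + 9.2/3600 = 23.469222
  S ⇒ negate
  Lon: 0′ + 39.8″ = 0.66333′; 18 + 0.66333/60 = 18.011056
  E ⇒ keep positive
Point 2:
  φ: 26 + 26/60 + 46/3600 = 26.446111
  N ⇒ keep positive
  λ: 111° + 47/60 + 45.5/3600 = 111 + 0.783333 + 0.012639 = 111.795972
  E ⇒ keep positive
Point 3:
  Lat: 8′ + 34.39″ = 8.57317′; 64 + 8.57317/60 = 64.142886
  hemisphere S, so the sign is −
  λ: 21′ + 35″ = 21.58333′; 31 + 21.58333/60 = 31.359722
  E ⇒ keep positive
Point 4:
  Latitude: 32′ + 47.37″ = 32.78950′; 81 + 32.78950/60 = 81.546492
  S → negative
  Longitude: 63° + 56/60 + 49.5/3600 = 63 + 0.933333 + 0.013750 = 63.947083
  hemisphere W, so the sign is −
Point 5:
  φ: 89° + 58/60 + 39.05/3600 = 89 + 0.966667 + 0.010847 = 89.977514
  hemisphere S, so the sign is −
  Lon: 24 + 7/60 + 45.9/3600 = 24.129417
  W ⇒ negate
Point 6:
  Latitude: 47° + 25/60 + 52.23/3600 = 47 + 0.416667 + 0.014508 = 47.431175
  S ⇒ negate
  Lon: 1 + 5/60 + 42.71/3600 = 1.095197
  W ⇒ negate

1. -23.46922, 18.01106
2. 26.44611, 111.79597
3. -64.14289, 31.35972
4. -81.54649, -63.94708
5. -89.97751, -24.12942
6. -47.43118, -1.09520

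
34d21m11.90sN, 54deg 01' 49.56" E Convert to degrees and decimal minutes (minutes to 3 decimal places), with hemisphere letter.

34° 21.198′ N, 54° 1.826′ E

φ: seconds/60 = 0.19833; minutes = 21 + 0.19833 = 21.19833
λ: 1 + 49.56/60 = 1.82600′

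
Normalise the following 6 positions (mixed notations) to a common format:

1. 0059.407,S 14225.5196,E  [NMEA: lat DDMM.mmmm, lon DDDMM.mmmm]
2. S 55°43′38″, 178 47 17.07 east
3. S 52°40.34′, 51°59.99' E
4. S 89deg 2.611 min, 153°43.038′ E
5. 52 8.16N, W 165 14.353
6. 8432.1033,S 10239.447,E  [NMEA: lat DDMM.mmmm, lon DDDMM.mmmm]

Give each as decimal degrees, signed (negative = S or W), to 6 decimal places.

Point 1:
  φ: degrees = first 2 digits = 0, minutes = 59.407; 0 + 59.407/60 = 0.9901167
  S ⇒ negate
  Lon: split at 3 digits → 142° and 25.5196′; 142 + 25.5196/60 = 142.4253267
  E → positive
Point 2:
  Lat: 55° + 43/60 + 38/3600 = 55 + 0.716667 + 0.010556 = 55.7272222
  hemisphere S, so the sign is −
  λ: 178° + 47/60 + 17.07/3600 = 178 + 0.783333 + 0.004742 = 178.7880750
  E → positive
Point 3:
  Lat: 40.34′ = 0.672333°; total 52.6723333
  S → negative
  λ: 59.99′ = 0.999833°; total 51.9998333
  E → positive
Point 4:
  Lat: 89 + 2.611/60 = 89.0435167
  S ⇒ negate
  λ: 153 + 43.038/60 = 153.7173000
  E → positive
Point 5:
  Latitude: 8.16′ = 0.136000°; total 52.1360000
  N → positive
  λ: 165 + 14.353/60 = 165.2392167
  W ⇒ negate
Point 6:
  Latitude: split at 2 digits → 84° and 32.1033′; 84 + 32.1033/60 = 84.5350550
  hemisphere S, so the sign is −
  Lon: split at 3 digits → 102° and 39.447′; 102 + 39.447/60 = 102.6574500
  E → positive

1. -0.990117, 142.425327
2. -55.727222, 178.788075
3. -52.672333, 51.999833
4. -89.043517, 153.717300
5. 52.136000, -165.239217
6. -84.535055, 102.657450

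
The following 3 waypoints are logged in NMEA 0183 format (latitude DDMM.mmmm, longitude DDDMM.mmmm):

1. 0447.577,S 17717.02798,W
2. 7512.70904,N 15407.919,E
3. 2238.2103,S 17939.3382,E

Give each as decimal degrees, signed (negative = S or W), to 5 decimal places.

1. -4.79295, -177.28380
2. 75.21182, 154.13198
3. -22.63684, 179.65564

Point 1:
  φ: split at 2 digits → 04° and 47.577′; 4 + 47.577/60 = 4.792950
  S → negative
  λ: degrees = first 3 digits = 177, minutes = 17.02798; 177 + 17.02798/60 = 177.283800
  W ⇒ negate
Point 2:
  Lat: split at 2 digits → 75° and 12.70904′; 75 + 12.70904/60 = 75.211817
  N ⇒ keep positive
  λ: degrees = first 3 digits = 154, minutes = 7.919; 154 + 7.919/60 = 154.131983
  E → positive
Point 3:
  Latitude: degrees = first 2 digits = 22, minutes = 38.2103; 22 + 38.2103/60 = 22.636838
  S ⇒ negate
  Lon: split at 3 digits → 179° and 39.3382′; 179 + 39.3382/60 = 179.655637
  E ⇒ keep positive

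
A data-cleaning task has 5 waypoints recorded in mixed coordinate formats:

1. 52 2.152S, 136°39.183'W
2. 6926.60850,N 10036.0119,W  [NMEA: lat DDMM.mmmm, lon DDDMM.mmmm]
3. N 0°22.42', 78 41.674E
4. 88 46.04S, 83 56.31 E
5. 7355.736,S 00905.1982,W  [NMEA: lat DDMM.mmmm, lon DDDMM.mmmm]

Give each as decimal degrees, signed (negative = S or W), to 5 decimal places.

1. -52.03587, -136.65305
2. 69.44348, -100.60020
3. 0.37367, 78.69457
4. -88.76733, 83.93850
5. -73.92893, -9.08664

Point 1:
  φ: 2.152′ = 0.035867°; total 52.035867
  hemisphere S, so the sign is −
  λ: 39.183′ = 0.653050°; total 136.653050
  W ⇒ negate
Point 2:
  φ: degrees = first 2 digits = 69, minutes = 26.6085; 69 + 26.6085/60 = 69.443475
  N → positive
  Longitude: split at 3 digits → 100° and 36.0119′; 100 + 36.0119/60 = 100.600198
  W → negative
Point 3:
  Lat: 22.42′ = 0.373667°; total 0.373667
  N ⇒ keep positive
  Longitude: 78 + 41.674/60 = 78.694567
  E ⇒ keep positive
Point 4:
  Lat: 88 + 46.04/60 = 88.767333
  S → negative
  λ: 56.31′ = 0.938500°; total 83.938500
  E → positive
Point 5:
  Lat: degrees = first 2 digits = 73, minutes = 55.736; 73 + 55.736/60 = 73.928933
  S ⇒ negate
  λ: degrees = first 3 digits = 9, minutes = 5.1982; 9 + 5.1982/60 = 9.086637
  hemisphere W, so the sign is −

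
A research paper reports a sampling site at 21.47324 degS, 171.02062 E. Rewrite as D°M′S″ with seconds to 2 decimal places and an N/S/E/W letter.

φ: whole degrees 21; 28.39440′ → 28′ and 23.6640″
λ: 0.020620° → 1.23720′; 0.23720 × 60 = 14.2320″

21°28′23.66″ S, 171°01′14.23″ E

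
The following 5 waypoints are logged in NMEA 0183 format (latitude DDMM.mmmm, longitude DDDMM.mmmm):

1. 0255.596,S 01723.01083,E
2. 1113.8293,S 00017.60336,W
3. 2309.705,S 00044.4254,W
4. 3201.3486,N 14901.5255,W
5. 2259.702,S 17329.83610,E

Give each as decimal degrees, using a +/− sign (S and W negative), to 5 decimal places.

1. -2.92660, 17.38351
2. -11.23049, -0.29339
3. -23.16175, -0.74042
4. 32.02248, -149.02543
5. -22.99503, 173.49727

Point 1:
  Lat: degrees = first 2 digits = 2, minutes = 55.596; 2 + 55.596/60 = 2.926600
  S ⇒ negate
  Lon: split at 3 digits → 017° and 23.01083′; 17 + 23.01083/60 = 17.383514
  E ⇒ keep positive
Point 2:
  φ: split at 2 digits → 11° and 13.8293′; 11 + 13.8293/60 = 11.230488
  hemisphere S, so the sign is −
  Longitude: degrees = first 3 digits = 0, minutes = 17.60336; 0 + 17.60336/60 = 0.293389
  hemisphere W, so the sign is −
Point 3:
  φ: degrees = first 2 digits = 23, minutes = 9.705; 23 + 9.705/60 = 23.161750
  S → negative
  λ: split at 3 digits → 000° and 44.4254′; 0 + 44.4254/60 = 0.740423
  W ⇒ negate
Point 4:
  Lat: degrees = first 2 digits = 32, minutes = 1.3486; 32 + 1.3486/60 = 32.022477
  N → positive
  Longitude: split at 3 digits → 149° and 1.5255′; 149 + 1.5255/60 = 149.025425
  W → negative
Point 5:
  Latitude: split at 2 digits → 22° and 59.702′; 22 + 59.702/60 = 22.995033
  S → negative
  Longitude: split at 3 digits → 173° and 29.8361′; 173 + 29.8361/60 = 173.497268
  E → positive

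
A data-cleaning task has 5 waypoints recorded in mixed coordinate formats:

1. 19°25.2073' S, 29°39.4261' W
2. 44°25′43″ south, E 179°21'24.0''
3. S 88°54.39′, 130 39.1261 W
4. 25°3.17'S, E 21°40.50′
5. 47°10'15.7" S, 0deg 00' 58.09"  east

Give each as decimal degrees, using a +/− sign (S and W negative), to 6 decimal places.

Point 1:
  φ: 19 + 25.2073/60 = 19.4201217
  hemisphere S, so the sign is −
  Longitude: 29 + 39.4261/60 = 29.6571017
  W ⇒ negate
Point 2:
  Lat: 44 + 25/60 + 43/3600 = 44.4286111
  S → negative
  Longitude: 179° + 21/60 + 24/3600 = 179 + 0.350000 + 0.006667 = 179.3566667
  E → positive
Point 3:
  φ: 88 + 54.39/60 = 88.9065000
  S → negative
  λ: 39.1261′ = 0.652102°; total 130.6521017
  hemisphere W, so the sign is −
Point 4:
  Latitude: 25 + 3.17/60 = 25.0528333
  hemisphere S, so the sign is −
  Longitude: 21 + 40.5/60 = 21.6750000
  E ⇒ keep positive
Point 5:
  Latitude: 47° + 10/60 + 15.7/3600 = 47 + 0.166667 + 0.004361 = 47.1710278
  S ⇒ negate
  Lon: 0′ + 58.09″ = 0.96817′; 0 + 0.96817/60 = 0.0161361
  E ⇒ keep positive

1. -19.420122, -29.657102
2. -44.428611, 179.356667
3. -88.906500, -130.652102
4. -25.052833, 21.675000
5. -47.171028, 0.016136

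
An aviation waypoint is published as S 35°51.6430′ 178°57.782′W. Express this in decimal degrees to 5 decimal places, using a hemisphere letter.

35.86072° S, 178.96303° W

Lat: 35 + 51.643/60 = 35.860717
Longitude: 57.782′ = 0.963033°; total 178.963033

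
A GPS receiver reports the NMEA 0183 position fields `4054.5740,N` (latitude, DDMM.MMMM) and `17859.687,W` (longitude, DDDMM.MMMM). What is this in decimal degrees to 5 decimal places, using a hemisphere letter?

40.90957° N, 178.99478° W

Lat: split at 2 digits → 40° and 54.574′; 40 + 54.574/60 = 40.909567
Lon: degrees = first 3 digits = 178, minutes = 59.687; 178 + 59.687/60 = 178.994783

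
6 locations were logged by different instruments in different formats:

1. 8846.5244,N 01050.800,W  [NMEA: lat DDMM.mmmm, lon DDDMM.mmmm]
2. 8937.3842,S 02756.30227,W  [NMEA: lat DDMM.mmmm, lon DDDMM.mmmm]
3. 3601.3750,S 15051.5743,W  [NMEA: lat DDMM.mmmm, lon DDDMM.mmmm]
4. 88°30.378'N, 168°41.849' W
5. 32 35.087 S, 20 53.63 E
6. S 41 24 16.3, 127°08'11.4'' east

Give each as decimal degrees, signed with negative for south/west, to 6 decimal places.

1. 88.775407, -10.846667
2. -89.623070, -27.938371
3. -36.022917, -150.859572
4. 88.506300, -168.697483
5. -32.584783, 20.893833
6. -41.404528, 127.136500

Point 1:
  Lat: degrees = first 2 digits = 88, minutes = 46.5244; 88 + 46.5244/60 = 88.7754067
  N → positive
  λ: split at 3 digits → 010° and 50.8′; 10 + 50.8/60 = 10.8466667
  hemisphere W, so the sign is −
Point 2:
  Latitude: split at 2 digits → 89° and 37.3842′; 89 + 37.3842/60 = 89.6230700
  S ⇒ negate
  Lon: degrees = first 3 digits = 27, minutes = 56.30227; 27 + 56.30227/60 = 27.9383712
  W → negative
Point 3:
  Lat: split at 2 digits → 36° and 1.375′; 36 + 1.375/60 = 36.0229167
  hemisphere S, so the sign is −
  Lon: split at 3 digits → 150° and 51.5743′; 150 + 51.5743/60 = 150.8595717
  W ⇒ negate
Point 4:
  φ: 88 + 30.378/60 = 88.5063000
  N ⇒ keep positive
  Lon: 41.849′ = 0.697483°; total 168.6974833
  W → negative
Point 5:
  Lat: 35.087′ = 0.584783°; total 32.5847833
  S → negative
  λ: 20 + 53.63/60 = 20.8938333
  E → positive
Point 6:
  Lat: 24′ + 16.3″ = 24.27167′; 41 + 24.27167/60 = 41.4045278
  S ⇒ negate
  Longitude: 8′ + 11.4″ = 8.19000′; 127 + 8.19000/60 = 127.1365000
  E ⇒ keep positive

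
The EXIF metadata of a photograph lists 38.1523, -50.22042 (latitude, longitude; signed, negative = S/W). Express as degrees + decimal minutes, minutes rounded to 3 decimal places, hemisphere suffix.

Latitude: 38° + 0.152300 × 60 = 38° 9.13800′
Longitude is negative → W; |value| = 50.220420
λ: fractional part 0.220420 → 13.22520 minutes

38° 9.138′ N, 50° 13.225′ W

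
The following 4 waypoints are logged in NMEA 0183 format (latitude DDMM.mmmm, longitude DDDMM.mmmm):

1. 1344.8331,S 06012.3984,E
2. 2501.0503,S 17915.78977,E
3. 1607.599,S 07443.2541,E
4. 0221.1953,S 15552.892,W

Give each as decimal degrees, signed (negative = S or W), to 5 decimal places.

Point 1:
  Lat: degrees = first 2 digits = 13, minutes = 44.8331; 13 + 44.8331/60 = 13.747218
  S → negative
  Lon: degrees = first 3 digits = 60, minutes = 12.3984; 60 + 12.3984/60 = 60.206640
  E → positive
Point 2:
  Latitude: degrees = first 2 digits = 25, minutes = 1.0503; 25 + 1.0503/60 = 25.017505
  S → negative
  Longitude: split at 3 digits → 179° and 15.78977′; 179 + 15.78977/60 = 179.263163
  E ⇒ keep positive
Point 3:
  Latitude: split at 2 digits → 16° and 7.599′; 16 + 7.599/60 = 16.126650
  S → negative
  λ: degrees = first 3 digits = 74, minutes = 43.2541; 74 + 43.2541/60 = 74.720902
  E → positive
Point 4:
  Latitude: degrees = first 2 digits = 2, minutes = 21.1953; 2 + 21.1953/60 = 2.353255
  S ⇒ negate
  Lon: split at 3 digits → 155° and 52.892′; 155 + 52.892/60 = 155.881533
  W ⇒ negate

1. -13.74722, 60.20664
2. -25.01751, 179.26316
3. -16.12665, 74.72090
4. -2.35326, -155.88153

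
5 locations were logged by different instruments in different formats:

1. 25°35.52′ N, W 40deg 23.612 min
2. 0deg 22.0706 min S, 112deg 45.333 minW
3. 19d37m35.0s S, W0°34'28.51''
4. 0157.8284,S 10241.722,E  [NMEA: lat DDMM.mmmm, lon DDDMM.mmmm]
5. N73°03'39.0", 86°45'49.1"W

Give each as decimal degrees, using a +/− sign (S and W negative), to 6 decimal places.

Point 1:
  φ: 35.52′ = 0.592000°; total 25.5920000
  N → positive
  Longitude: 23.612′ = 0.393533°; total 40.3935333
  W ⇒ negate
Point 2:
  φ: 22.0706′ = 0.367843°; total 0.3678433
  S ⇒ negate
  Longitude: 45.333′ = 0.755550°; total 112.7555500
  hemisphere W, so the sign is −
Point 3:
  φ: 19 + 37/60 + 35/3600 = 19.6263889
  S ⇒ negate
  Longitude: 0 + 34/60 + 28.51/3600 = 0.5745861
  W → negative
Point 4:
  φ: split at 2 digits → 01° and 57.8284′; 1 + 57.8284/60 = 1.9638067
  hemisphere S, so the sign is −
  λ: degrees = first 3 digits = 102, minutes = 41.722; 102 + 41.722/60 = 102.6953667
  E → positive
Point 5:
  Lat: 73 + 3/60 + 39/3600 = 73.0608333
  N → positive
  Lon: 86° + 45/60 + 49.1/3600 = 86 + 0.750000 + 0.013639 = 86.7636389
  W → negative

1. 25.592000, -40.393533
2. -0.367843, -112.755550
3. -19.626389, -0.574586
4. -1.963807, 102.695367
5. 73.060833, -86.763639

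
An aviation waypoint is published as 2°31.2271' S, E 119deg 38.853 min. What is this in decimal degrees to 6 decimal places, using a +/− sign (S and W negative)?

Lat: 2 + 31.2271/60 = 2.5204517
S ⇒ negate
Lon: 119 + 38.853/60 = 119.6475500
E ⇒ keep positive

-2.520452, 119.647550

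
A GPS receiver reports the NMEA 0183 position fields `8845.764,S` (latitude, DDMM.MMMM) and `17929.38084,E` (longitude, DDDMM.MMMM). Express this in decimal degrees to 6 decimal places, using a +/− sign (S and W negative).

φ: split at 2 digits → 88° and 45.764′; 88 + 45.764/60 = 88.7627333
S ⇒ negate
Lon: split at 3 digits → 179° and 29.38084′; 179 + 29.38084/60 = 179.4896807
E → positive

-88.762733, 179.489681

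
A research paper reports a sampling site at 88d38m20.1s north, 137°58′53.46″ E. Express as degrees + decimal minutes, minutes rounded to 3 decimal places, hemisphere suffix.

88° 38.335′ N, 137° 58.891′ E

Latitude: seconds/60 = 0.33500; minutes = 38 + 0.33500 = 38.33500
Longitude: seconds/60 = 0.89100; minutes = 58 + 0.89100 = 58.89100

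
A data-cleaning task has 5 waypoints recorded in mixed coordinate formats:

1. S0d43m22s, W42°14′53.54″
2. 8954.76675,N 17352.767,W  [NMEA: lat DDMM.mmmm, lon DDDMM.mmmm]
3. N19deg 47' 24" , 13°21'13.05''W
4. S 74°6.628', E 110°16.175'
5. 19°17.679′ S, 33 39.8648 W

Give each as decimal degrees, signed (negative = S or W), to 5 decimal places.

1. -0.72278, -42.24821
2. 89.91278, -173.87945
3. 19.79000, -13.35363
4. -74.11047, 110.26958
5. -19.29465, -33.66441

Point 1:
  Lat: 43′ + 22″ = 43.36667′; 0 + 43.36667/60 = 0.722778
  S → negative
  Longitude: 42° + 14/60 + 53.54/3600 = 42 + 0.233333 + 0.014872 = 42.248206
  W ⇒ negate
Point 2:
  Lat: split at 2 digits → 89° and 54.76675′; 89 + 54.76675/60 = 89.912779
  N ⇒ keep positive
  λ: degrees = first 3 digits = 173, minutes = 52.767; 173 + 52.767/60 = 173.879450
  W → negative
Point 3:
  φ: 19° + 47/60 + 24/3600 = 19 + 0.783333 + 0.006667 = 19.790000
  N ⇒ keep positive
  λ: 13 + 21/60 + 13.05/3600 = 13.353625
  W ⇒ negate
Point 4:
  φ: 6.628′ = 0.110467°; total 74.110467
  S ⇒ negate
  Lon: 110 + 16.175/60 = 110.269583
  E → positive
Point 5:
  φ: 19 + 17.679/60 = 19.294650
  S ⇒ negate
  Lon: 33 + 39.8648/60 = 33.664413
  W → negative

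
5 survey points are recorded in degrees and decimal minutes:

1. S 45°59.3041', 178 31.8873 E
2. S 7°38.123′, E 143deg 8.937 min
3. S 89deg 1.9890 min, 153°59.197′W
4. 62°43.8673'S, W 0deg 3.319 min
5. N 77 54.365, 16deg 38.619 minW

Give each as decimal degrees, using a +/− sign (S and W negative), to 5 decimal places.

Point 1:
  Latitude: 59.3041′ = 0.988402°; total 45.988402
  S ⇒ negate
  λ: 31.8873′ = 0.531455°; total 178.531455
  E ⇒ keep positive
Point 2:
  Latitude: 7 + 38.123/60 = 7.635383
  S → negative
  λ: 143 + 8.937/60 = 143.148950
  E ⇒ keep positive
Point 3:
  Latitude: 1.989′ = 0.033150°; total 89.033150
  S → negative
  Lon: 59.197′ = 0.986617°; total 153.986617
  W → negative
Point 4:
  φ: 43.8673′ = 0.731122°; total 62.731122
  S → negative
  Longitude: 3.319′ = 0.055317°; total 0.055317
  hemisphere W, so the sign is −
Point 5:
  Lat: 77 + 54.365/60 = 77.906083
  N → positive
  λ: 38.619′ = 0.643650°; total 16.643650
  W ⇒ negate

1. -45.98840, 178.53146
2. -7.63538, 143.14895
3. -89.03315, -153.98662
4. -62.73112, -0.05532
5. 77.90608, -16.64365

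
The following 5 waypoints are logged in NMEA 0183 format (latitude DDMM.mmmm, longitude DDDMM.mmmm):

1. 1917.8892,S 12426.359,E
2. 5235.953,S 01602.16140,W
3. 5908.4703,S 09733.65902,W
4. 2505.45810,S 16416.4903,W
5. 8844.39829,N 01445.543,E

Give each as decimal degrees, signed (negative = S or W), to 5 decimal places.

1. -19.29815, 124.43932
2. -52.59922, -16.03602
3. -59.14117, -97.56098
4. -25.09097, -164.27484
5. 88.73997, 14.75905

Point 1:
  Latitude: degrees = first 2 digits = 19, minutes = 17.8892; 19 + 17.8892/60 = 19.298153
  hemisphere S, so the sign is −
  Longitude: degrees = first 3 digits = 124, minutes = 26.359; 124 + 26.359/60 = 124.439317
  E ⇒ keep positive
Point 2:
  φ: degrees = first 2 digits = 52, minutes = 35.953; 52 + 35.953/60 = 52.599217
  S ⇒ negate
  λ: split at 3 digits → 016° and 2.1614′; 16 + 2.1614/60 = 16.036023
  W → negative
Point 3:
  φ: split at 2 digits → 59° and 8.4703′; 59 + 8.4703/60 = 59.141172
  S → negative
  Lon: split at 3 digits → 097° and 33.65902′; 97 + 33.65902/60 = 97.560984
  hemisphere W, so the sign is −
Point 4:
  Lat: split at 2 digits → 25° and 5.4581′; 25 + 5.4581/60 = 25.090968
  S ⇒ negate
  Longitude: degrees = first 3 digits = 164, minutes = 16.4903; 164 + 16.4903/60 = 164.274838
  W → negative
Point 5:
  φ: split at 2 digits → 88° and 44.39829′; 88 + 44.39829/60 = 88.739972
  N ⇒ keep positive
  Longitude: degrees = first 3 digits = 14, minutes = 45.543; 14 + 45.543/60 = 14.759050
  E ⇒ keep positive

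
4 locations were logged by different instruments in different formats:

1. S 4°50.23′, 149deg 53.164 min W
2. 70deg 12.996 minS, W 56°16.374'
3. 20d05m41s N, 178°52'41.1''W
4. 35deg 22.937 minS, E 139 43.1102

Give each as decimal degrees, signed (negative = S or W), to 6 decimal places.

1. -4.837167, -149.886067
2. -70.216600, -56.272900
3. 20.094722, -178.878083
4. -35.382283, 139.718503

Point 1:
  Latitude: 50.23′ = 0.837167°; total 4.8371667
  hemisphere S, so the sign is −
  Longitude: 149 + 53.164/60 = 149.8860667
  W ⇒ negate
Point 2:
  φ: 12.996′ = 0.216600°; total 70.2166000
  S → negative
  Longitude: 16.374′ = 0.272900°; total 56.2729000
  W → negative
Point 3:
  φ: 20 + 5/60 + 41/3600 = 20.0947222
  N → positive
  λ: 178° + 52/60 + 41.1/3600 = 178 + 0.866667 + 0.011417 = 178.8780833
  W → negative
Point 4:
  φ: 35 + 22.937/60 = 35.3822833
  hemisphere S, so the sign is −
  λ: 43.1102′ = 0.718503°; total 139.7185033
  E → positive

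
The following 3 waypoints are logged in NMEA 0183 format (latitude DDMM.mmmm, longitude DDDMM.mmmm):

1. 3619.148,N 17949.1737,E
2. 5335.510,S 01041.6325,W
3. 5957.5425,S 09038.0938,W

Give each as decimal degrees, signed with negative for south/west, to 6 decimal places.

1. 36.319133, 179.819562
2. -53.591833, -10.693875
3. -59.959042, -90.634897

Point 1:
  φ: split at 2 digits → 36° and 19.148′; 36 + 19.148/60 = 36.3191333
  N → positive
  λ: degrees = first 3 digits = 179, minutes = 49.1737; 179 + 49.1737/60 = 179.8195617
  E ⇒ keep positive
Point 2:
  Lat: split at 2 digits → 53° and 35.51′; 53 + 35.51/60 = 53.5918333
  S → negative
  Lon: split at 3 digits → 010° and 41.6325′; 10 + 41.6325/60 = 10.6938750
  W → negative
Point 3:
  φ: split at 2 digits → 59° and 57.5425′; 59 + 57.5425/60 = 59.9590417
  hemisphere S, so the sign is −
  Longitude: degrees = first 3 digits = 90, minutes = 38.0938; 90 + 38.0938/60 = 90.6348967
  hemisphere W, so the sign is −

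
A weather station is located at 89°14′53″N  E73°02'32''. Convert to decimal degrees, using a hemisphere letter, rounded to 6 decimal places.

89.248056° N, 73.042222° E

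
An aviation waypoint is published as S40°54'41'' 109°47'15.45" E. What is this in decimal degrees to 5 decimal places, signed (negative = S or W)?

Lat: 40 + 54/60 + 41/3600 = 40.911389
S → negative
Longitude: 109° + 47/60 + 15.45/3600 = 109 + 0.783333 + 0.004292 = 109.787625
E ⇒ keep positive

-40.91139, 109.78763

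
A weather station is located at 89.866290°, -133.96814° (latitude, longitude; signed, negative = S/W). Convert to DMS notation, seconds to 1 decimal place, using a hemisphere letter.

φ: 0.866290° → 51.97740′; 0.97740 × 60 = 58.644″
Longitude is negative → W; |value| = 133.968140
Lon: whole degrees 133; 58.08840′ → 58′ and 5.304″

89°51′58.6″ N, 133°58′5.3″ W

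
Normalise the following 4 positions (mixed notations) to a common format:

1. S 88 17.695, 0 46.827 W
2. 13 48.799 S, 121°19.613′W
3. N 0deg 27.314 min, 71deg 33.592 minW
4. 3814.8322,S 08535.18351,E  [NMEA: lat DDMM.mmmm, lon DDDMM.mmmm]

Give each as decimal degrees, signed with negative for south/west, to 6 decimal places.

Point 1:
  Lat: 17.695′ = 0.294917°; total 88.2949167
  S → negative
  Lon: 46.827′ = 0.780450°; total 0.7804500
  W → negative
Point 2:
  Latitude: 48.799′ = 0.813317°; total 13.8133167
  hemisphere S, so the sign is −
  λ: 19.613′ = 0.326883°; total 121.3268833
  W ⇒ negate
Point 3:
  φ: 0 + 27.314/60 = 0.4552333
  N → positive
  Longitude: 33.592′ = 0.559867°; total 71.5598667
  W → negative
Point 4:
  Latitude: degrees = first 2 digits = 38, minutes = 14.8322; 38 + 14.8322/60 = 38.2472033
  hemisphere S, so the sign is −
  Lon: split at 3 digits → 085° and 35.18351′; 85 + 35.18351/60 = 85.5863918
  E → positive

1. -88.294917, -0.780450
2. -13.813317, -121.326883
3. 0.455233, -71.559867
4. -38.247203, 85.586392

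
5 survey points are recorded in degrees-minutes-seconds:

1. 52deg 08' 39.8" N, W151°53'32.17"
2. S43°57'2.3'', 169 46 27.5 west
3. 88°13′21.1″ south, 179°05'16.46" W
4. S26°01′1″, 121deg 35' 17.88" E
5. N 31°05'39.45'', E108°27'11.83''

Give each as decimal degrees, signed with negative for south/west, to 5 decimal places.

1. 52.14439, -151.89227
2. -43.95064, -169.77431
3. -88.22253, -179.08791
4. -26.01694, 121.58830
5. 31.09429, 108.45329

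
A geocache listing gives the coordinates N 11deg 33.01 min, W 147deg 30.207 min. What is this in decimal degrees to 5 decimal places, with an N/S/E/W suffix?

11.55017° N, 147.50345° W

φ: 11 + 33.01/60 = 11.550167
λ: 147 + 30.207/60 = 147.503450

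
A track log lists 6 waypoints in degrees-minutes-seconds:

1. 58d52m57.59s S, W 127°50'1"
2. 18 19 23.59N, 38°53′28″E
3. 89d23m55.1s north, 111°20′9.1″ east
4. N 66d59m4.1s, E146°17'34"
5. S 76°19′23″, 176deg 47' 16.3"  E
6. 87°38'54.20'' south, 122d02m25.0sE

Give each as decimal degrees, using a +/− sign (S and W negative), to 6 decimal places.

Point 1:
  Lat: 52′ + 57.59″ = 52.95983′; 58 + 52.95983/60 = 58.8826639
  hemisphere S, so the sign is −
  λ: 50′ + 1″ = 50.01667′; 127 + 50.01667/60 = 127.8336111
  W ⇒ negate
Point 2:
  φ: 18 + 19/60 + 23.59/3600 = 18.3232194
  N ⇒ keep positive
  Lon: 38 + 53/60 + 28/3600 = 38.8911111
  E → positive
Point 3:
  φ: 23′ + 55.1″ = 23.91833′; 89 + 23.91833/60 = 89.3986389
  N ⇒ keep positive
  Longitude: 111° + 20/60 + 9.1/3600 = 111 + 0.333333 + 0.002528 = 111.3358611
  E ⇒ keep positive
Point 4:
  Latitude: 66 + 59/60 + 4.1/3600 = 66.9844722
  N ⇒ keep positive
  Longitude: 17′ + 34″ = 17.56667′; 146 + 17.56667/60 = 146.2927778
  E → positive
Point 5:
  Lat: 76 + 19/60 + 23/3600 = 76.3230556
  S ⇒ negate
  Lon: 47′ + 16.3″ = 47.27167′; 176 + 47.27167/60 = 176.7878611
  E ⇒ keep positive
Point 6:
  Lat: 38′ + 54.2″ = 38.90333′; 87 + 38.90333/60 = 87.6483889
  hemisphere S, so the sign is −
  Longitude: 2′ + 25″ = 2.41667′; 122 + 2.41667/60 = 122.0402778
  E ⇒ keep positive

1. -58.882664, -127.833611
2. 18.323219, 38.891111
3. 89.398639, 111.335861
4. 66.984472, 146.292778
5. -76.323056, 176.787861
6. -87.648389, 122.040278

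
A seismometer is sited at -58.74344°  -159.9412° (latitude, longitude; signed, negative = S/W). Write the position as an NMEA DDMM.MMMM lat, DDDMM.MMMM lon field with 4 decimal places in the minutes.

Latitude is negative → S; |value| = 58.743440
φ: fractional part 0.743440 → 44.606400 minutes
Longitude is negative → W; |value| = 159.941200
Longitude: minutes = (159.941200 − 159) × 60 = 56.472000

5844.6064,S / 15956.4720,W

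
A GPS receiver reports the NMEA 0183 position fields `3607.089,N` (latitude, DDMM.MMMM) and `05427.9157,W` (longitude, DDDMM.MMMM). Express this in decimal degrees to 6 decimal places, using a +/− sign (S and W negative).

36.118150, -54.465262

φ: degrees = first 2 digits = 36, minutes = 7.089; 36 + 7.089/60 = 36.1181500
N ⇒ keep positive
λ: degrees = first 3 digits = 54, minutes = 27.9157; 54 + 27.9157/60 = 54.4652617
hemisphere W, so the sign is −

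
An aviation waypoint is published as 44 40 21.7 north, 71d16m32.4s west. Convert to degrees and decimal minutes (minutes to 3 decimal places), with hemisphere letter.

φ: 40 + 21.7/60 = 40.36167′
λ: seconds/60 = 0.54000; minutes = 16 + 0.54000 = 16.54000

44° 40.362′ N, 71° 16.540′ W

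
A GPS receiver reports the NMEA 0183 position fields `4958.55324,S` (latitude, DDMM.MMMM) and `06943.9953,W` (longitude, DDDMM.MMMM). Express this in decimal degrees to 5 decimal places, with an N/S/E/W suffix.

Lat: degrees = first 2 digits = 49, minutes = 58.55324; 49 + 58.55324/60 = 49.975887
Longitude: degrees = first 3 digits = 69, minutes = 43.9953; 69 + 43.9953/60 = 69.733255

49.97589° S, 69.73326° W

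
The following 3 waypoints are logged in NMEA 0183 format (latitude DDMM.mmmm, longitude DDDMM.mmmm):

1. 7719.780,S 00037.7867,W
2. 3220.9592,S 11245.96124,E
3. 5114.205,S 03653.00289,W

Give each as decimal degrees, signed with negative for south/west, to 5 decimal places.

1. -77.32967, -0.62978
2. -32.34932, 112.76602
3. -51.23675, -36.88338

Point 1:
  φ: split at 2 digits → 77° and 19.78′; 77 + 19.78/60 = 77.329667
  S ⇒ negate
  Lon: degrees = first 3 digits = 0, minutes = 37.7867; 0 + 37.7867/60 = 0.629778
  W ⇒ negate
Point 2:
  φ: degrees = first 2 digits = 32, minutes = 20.9592; 32 + 20.9592/60 = 32.349320
  S → negative
  Longitude: degrees = first 3 digits = 112, minutes = 45.96124; 112 + 45.96124/60 = 112.766021
  E ⇒ keep positive
Point 3:
  Lat: degrees = first 2 digits = 51, minutes = 14.205; 51 + 14.205/60 = 51.236750
  S → negative
  λ: degrees = first 3 digits = 36, minutes = 53.00289; 36 + 53.00289/60 = 36.883382
  W → negative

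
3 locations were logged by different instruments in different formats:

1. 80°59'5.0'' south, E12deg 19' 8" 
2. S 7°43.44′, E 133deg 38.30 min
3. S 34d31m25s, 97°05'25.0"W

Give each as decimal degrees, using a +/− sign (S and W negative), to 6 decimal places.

Point 1:
  Lat: 80° + 59/60 + 5/3600 = 80 + 0.983333 + 0.001389 = 80.9847222
  S ⇒ negate
  Longitude: 12 + 19/60 + 8/3600 = 12.3188889
  E ⇒ keep positive
Point 2:
  Latitude: 43.44′ = 0.724000°; total 7.7240000
  S → negative
  λ: 38.3′ = 0.638333°; total 133.6383333
  E → positive
Point 3:
  Lat: 34 + 31/60 + 25/3600 = 34.5236111
  S ⇒ negate
  λ: 97° + 5/60 + 25/3600 = 97 + 0.083333 + 0.006944 = 97.0902778
  hemisphere W, so the sign is −

1. -80.984722, 12.318889
2. -7.724000, 133.638333
3. -34.523611, -97.090278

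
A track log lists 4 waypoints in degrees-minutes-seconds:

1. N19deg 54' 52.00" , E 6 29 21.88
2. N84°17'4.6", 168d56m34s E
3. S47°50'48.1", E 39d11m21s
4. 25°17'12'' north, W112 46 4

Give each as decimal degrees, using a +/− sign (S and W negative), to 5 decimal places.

1. 19.91444, 6.48941
2. 84.28461, 168.94278
3. -47.84669, 39.18917
4. 25.28667, -112.76778

Point 1:
  Lat: 19° + 54/60 + 52/3600 = 19 + 0.900000 + 0.014444 = 19.914444
  N ⇒ keep positive
  Longitude: 6° + 29/60 + 21.88/3600 = 6 + 0.483333 + 0.006078 = 6.489411
  E → positive
Point 2:
  φ: 84° + 17/60 + 4.6/3600 = 84 + 0.283333 + 0.001278 = 84.284611
  N ⇒ keep positive
  λ: 168 + 56/60 + 34/3600 = 168.942778
  E ⇒ keep positive
Point 3:
  Lat: 47 + 50/60 + 48.1/3600 = 47.846694
  S → negative
  Lon: 39 + 11/60 + 21/3600 = 39.189167
  E → positive
Point 4:
  φ: 25° + 17/60 + 12/3600 = 25 + 0.283333 + 0.003333 = 25.286667
  N → positive
  Lon: 112 + 46/60 + 4/3600 = 112.767778
  W → negative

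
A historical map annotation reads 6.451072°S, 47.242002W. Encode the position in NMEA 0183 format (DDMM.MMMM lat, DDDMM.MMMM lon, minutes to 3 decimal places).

φ: minutes = (6.451072 − 6) × 60 = 27.06432
Longitude: 47° + 0.242002 × 60 = 47° 14.52012′

0627.064,S / 04714.520,W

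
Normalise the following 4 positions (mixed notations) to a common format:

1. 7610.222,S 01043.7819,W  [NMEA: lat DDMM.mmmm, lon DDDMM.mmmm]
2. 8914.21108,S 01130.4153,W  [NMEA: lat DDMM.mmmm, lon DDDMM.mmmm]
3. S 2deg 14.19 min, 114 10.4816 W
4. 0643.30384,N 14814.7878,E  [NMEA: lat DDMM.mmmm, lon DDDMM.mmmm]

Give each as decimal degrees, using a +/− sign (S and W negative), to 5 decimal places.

Point 1:
  Lat: degrees = first 2 digits = 76, minutes = 10.222; 76 + 10.222/60 = 76.170367
  S → negative
  λ: split at 3 digits → 010° and 43.7819′; 10 + 43.7819/60 = 10.729698
  W → negative
Point 2:
  Lat: split at 2 digits → 89° and 14.21108′; 89 + 14.21108/60 = 89.236851
  S → negative
  λ: degrees = first 3 digits = 11, minutes = 30.4153; 11 + 30.4153/60 = 11.506922
  W → negative
Point 3:
  φ: 14.19′ = 0.236500°; total 2.236500
  S ⇒ negate
  λ: 10.4816′ = 0.174693°; total 114.174693
  W → negative
Point 4:
  Lat: degrees = first 2 digits = 6, minutes = 43.30384; 6 + 43.30384/60 = 6.721731
  N → positive
  λ: split at 3 digits → 148° and 14.7878′; 148 + 14.7878/60 = 148.246463
  E ⇒ keep positive

1. -76.17037, -10.72970
2. -89.23685, -11.50692
3. -2.23650, -114.17469
4. 6.72173, 148.24646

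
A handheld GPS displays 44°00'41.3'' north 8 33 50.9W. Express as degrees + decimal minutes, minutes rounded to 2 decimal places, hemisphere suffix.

44° 0.69′ N, 8° 33.85′ W

Latitude: 0 + 41.3/60 = 0.6883′
λ: 33 + 50.9/60 = 33.8483′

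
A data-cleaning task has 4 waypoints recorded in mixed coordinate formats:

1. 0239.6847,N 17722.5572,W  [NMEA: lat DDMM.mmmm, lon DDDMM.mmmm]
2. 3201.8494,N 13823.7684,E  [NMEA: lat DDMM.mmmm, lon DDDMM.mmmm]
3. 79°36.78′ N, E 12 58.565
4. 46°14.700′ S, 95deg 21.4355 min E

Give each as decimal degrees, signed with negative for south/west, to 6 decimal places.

1. 2.661412, -177.375953
2. 32.030823, 138.396140
3. 79.613000, 12.976083
4. -46.245000, 95.357258

Point 1:
  φ: split at 2 digits → 02° and 39.6847′; 2 + 39.6847/60 = 2.6614117
  N ⇒ keep positive
  λ: split at 3 digits → 177° and 22.5572′; 177 + 22.5572/60 = 177.3759533
  W ⇒ negate
Point 2:
  φ: degrees = first 2 digits = 32, minutes = 1.8494; 32 + 1.8494/60 = 32.0308233
  N ⇒ keep positive
  Lon: split at 3 digits → 138° and 23.7684′; 138 + 23.7684/60 = 138.3961400
  E ⇒ keep positive
Point 3:
  Latitude: 79 + 36.78/60 = 79.6130000
  N ⇒ keep positive
  Longitude: 12 + 58.565/60 = 12.9760833
  E → positive
Point 4:
  Latitude: 46 + 14.7/60 = 46.2450000
  hemisphere S, so the sign is −
  Longitude: 21.4355′ = 0.357258°; total 95.3572583
  E → positive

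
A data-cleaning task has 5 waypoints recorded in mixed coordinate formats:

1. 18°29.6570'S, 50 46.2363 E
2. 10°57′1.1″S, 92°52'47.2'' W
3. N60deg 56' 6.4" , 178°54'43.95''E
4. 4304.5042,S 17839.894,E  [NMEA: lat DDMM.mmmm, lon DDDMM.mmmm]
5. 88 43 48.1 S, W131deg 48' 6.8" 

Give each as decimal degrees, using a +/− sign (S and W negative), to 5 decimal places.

1. -18.49428, 50.77061
2. -10.95031, -92.87978
3. 60.93511, 178.91221
4. -43.07507, 178.66490
5. -88.73003, -131.80189

Point 1:
  Lat: 18 + 29.657/60 = 18.494283
  hemisphere S, so the sign is −
  λ: 46.2363′ = 0.770605°; total 50.770605
  E → positive
Point 2:
  Latitude: 10° + 57/60 + 1.1/3600 = 10 + 0.950000 + 0.000306 = 10.950306
  hemisphere S, so the sign is −
  Lon: 92° + 52/60 + 47.2/3600 = 92 + 0.866667 + 0.013111 = 92.879778
  W → negative
Point 3:
  Latitude: 56′ + 6.4″ = 56.10667′; 60 + 56.10667/60 = 60.935111
  N → positive
  Lon: 178° + 54/60 + 43.95/3600 = 178 + 0.900000 + 0.012208 = 178.912208
  E → positive
Point 4:
  φ: degrees = first 2 digits = 43, minutes = 4.5042; 43 + 4.5042/60 = 43.075070
  S ⇒ negate
  λ: split at 3 digits → 178° and 39.894′; 178 + 39.894/60 = 178.664900
  E → positive
Point 5:
  Lat: 43′ + 48.1″ = 43.80167′; 88 + 43.80167/60 = 88.730028
  S → negative
  λ: 48′ + 6.8″ = 48.11333′; 131 + 48.11333/60 = 131.801889
  W → negative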